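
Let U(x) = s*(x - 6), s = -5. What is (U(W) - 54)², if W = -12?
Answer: 1296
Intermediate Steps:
U(x) = 30 - 5*x (U(x) = -5*(x - 6) = -5*(-6 + x) = 30 - 5*x)
(U(W) - 54)² = ((30 - 5*(-12)) - 54)² = ((30 + 60) - 54)² = (90 - 54)² = 36² = 1296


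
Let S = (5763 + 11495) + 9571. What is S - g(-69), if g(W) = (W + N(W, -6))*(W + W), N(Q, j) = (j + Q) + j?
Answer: 6129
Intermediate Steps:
N(Q, j) = Q + 2*j (N(Q, j) = (Q + j) + j = Q + 2*j)
g(W) = 2*W*(-12 + 2*W) (g(W) = (W + (W + 2*(-6)))*(W + W) = (W + (W - 12))*(2*W) = (W + (-12 + W))*(2*W) = (-12 + 2*W)*(2*W) = 2*W*(-12 + 2*W))
S = 26829 (S = 17258 + 9571 = 26829)
S - g(-69) = 26829 - 4*(-69)*(-6 - 69) = 26829 - 4*(-69)*(-75) = 26829 - 1*20700 = 26829 - 20700 = 6129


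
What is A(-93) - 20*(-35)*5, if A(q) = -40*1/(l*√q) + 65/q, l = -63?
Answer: 325435/93 - 40*I*√93/5859 ≈ 3499.3 - 0.065838*I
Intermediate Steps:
A(q) = 65/q + 40/(63*√q) (A(q) = -40*(-1/(63*√q)) + 65/q = -(-40)/(63*√q) + 65/q = 40/(63*√q) + 65/q = 65/q + 40/(63*√q))
A(-93) - 20*(-35)*5 = (65/(-93) + 40/(63*√(-93))) - 20*(-35)*5 = (65*(-1/93) + 40*(-I*√93/93)/63) + 700*5 = (-65/93 - 40*I*√93/5859) + 3500 = 325435/93 - 40*I*√93/5859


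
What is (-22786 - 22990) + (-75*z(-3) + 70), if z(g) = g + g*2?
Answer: -45031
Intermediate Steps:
z(g) = 3*g (z(g) = g + 2*g = 3*g)
(-22786 - 22990) + (-75*z(-3) + 70) = (-22786 - 22990) + (-225*(-3) + 70) = -45776 + (-75*(-9) + 70) = -45776 + (675 + 70) = -45776 + 745 = -45031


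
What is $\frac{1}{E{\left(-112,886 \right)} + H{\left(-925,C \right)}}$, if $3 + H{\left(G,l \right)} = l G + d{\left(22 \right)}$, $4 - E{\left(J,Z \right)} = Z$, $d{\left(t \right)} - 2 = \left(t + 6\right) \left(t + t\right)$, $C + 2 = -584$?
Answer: $\frac{1}{542399} \approx 1.8437 \cdot 10^{-6}$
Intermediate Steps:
$C = -586$ ($C = -2 - 584 = -586$)
$d{\left(t \right)} = 2 + 2 t \left(6 + t\right)$ ($d{\left(t \right)} = 2 + \left(t + 6\right) \left(t + t\right) = 2 + \left(6 + t\right) 2 t = 2 + 2 t \left(6 + t\right)$)
$E{\left(J,Z \right)} = 4 - Z$
$H{\left(G,l \right)} = 1231 + G l$ ($H{\left(G,l \right)} = -3 + \left(l G + \left(2 + 2 \cdot 22^{2} + 12 \cdot 22\right)\right) = -3 + \left(G l + \left(2 + 2 \cdot 484 + 264\right)\right) = -3 + \left(G l + \left(2 + 968 + 264\right)\right) = -3 + \left(G l + 1234\right) = -3 + \left(1234 + G l\right) = 1231 + G l$)
$\frac{1}{E{\left(-112,886 \right)} + H{\left(-925,C \right)}} = \frac{1}{\left(4 - 886\right) + \left(1231 - -542050\right)} = \frac{1}{\left(4 - 886\right) + \left(1231 + 542050\right)} = \frac{1}{-882 + 543281} = \frac{1}{542399}$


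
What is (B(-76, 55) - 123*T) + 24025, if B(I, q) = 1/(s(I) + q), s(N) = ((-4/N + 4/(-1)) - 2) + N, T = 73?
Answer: 7703533/512 ≈ 15046.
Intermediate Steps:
s(N) = -6 + N - 4/N (s(N) = ((-4/N + 4*(-1)) - 2) + N = ((-4/N - 4) - 2) + N = ((-4 - 4/N) - 2) + N = (-6 - 4/N) + N = -6 + N - 4/N)
B(I, q) = 1/(-6 + I + q - 4/I) (B(I, q) = 1/((-6 + I - 4/I) + q) = 1/(-6 + I + q - 4/I))
(B(-76, 55) - 123*T) + 24025 = (-76/(-4 - 76*(-6 - 76 + 55)) - 123*73) + 24025 = (-76/(-4 - 76*(-27)) - 8979) + 24025 = (-76/(-4 + 2052) - 8979) + 24025 = (-76/2048 - 8979) + 24025 = (-76*1/2048 - 8979) + 24025 = (-19/512 - 8979) + 24025 = -4597267/512 + 24025 = 7703533/512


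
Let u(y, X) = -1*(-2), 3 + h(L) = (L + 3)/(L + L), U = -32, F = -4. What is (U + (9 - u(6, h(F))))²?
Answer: 625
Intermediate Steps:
h(L) = -3 + (3 + L)/(2*L) (h(L) = -3 + (L + 3)/(L + L) = -3 + (3 + L)/((2*L)) = -3 + (3 + L)*(1/(2*L)) = -3 + (3 + L)/(2*L))
u(y, X) = 2
(U + (9 - u(6, h(F))))² = (-32 + (9 - 1*2))² = (-32 + (9 - 2))² = (-32 + 7)² = (-25)² = 625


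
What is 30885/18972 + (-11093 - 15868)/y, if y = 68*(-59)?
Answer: 1557389/186558 ≈ 8.3480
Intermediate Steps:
y = -4012
30885/18972 + (-11093 - 15868)/y = 30885/18972 + (-11093 - 15868)/(-4012) = 30885*(1/18972) - 26961*(-1/4012) = 10295/6324 + 26961/4012 = 1557389/186558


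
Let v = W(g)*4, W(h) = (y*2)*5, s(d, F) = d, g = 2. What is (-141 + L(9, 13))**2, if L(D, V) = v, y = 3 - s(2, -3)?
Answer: 10201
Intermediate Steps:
y = 1 (y = 3 - 1*2 = 3 - 2 = 1)
W(h) = 10 (W(h) = (1*2)*5 = 2*5 = 10)
v = 40 (v = 10*4 = 40)
L(D, V) = 40
(-141 + L(9, 13))**2 = (-141 + 40)**2 = (-101)**2 = 10201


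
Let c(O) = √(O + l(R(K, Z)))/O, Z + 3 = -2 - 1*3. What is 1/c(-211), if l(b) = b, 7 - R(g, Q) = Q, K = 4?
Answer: 211*I/14 ≈ 15.071*I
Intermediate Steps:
Z = -8 (Z = -3 + (-2 - 1*3) = -3 + (-2 - 3) = -3 - 5 = -8)
R(g, Q) = 7 - Q
c(O) = √(15 + O)/O (c(O) = √(O + (7 - 1*(-8)))/O = √(O + (7 + 8))/O = √(O + 15)/O = √(15 + O)/O)
1/c(-211) = 1/(√(15 - 211)/(-211)) = 1/(-14*I/211) = 211*I/14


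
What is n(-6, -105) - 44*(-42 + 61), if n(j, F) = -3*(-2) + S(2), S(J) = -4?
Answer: -834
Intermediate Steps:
n(j, F) = 2 (n(j, F) = -3*(-2) - 4 = 6 - 4 = 2)
n(-6, -105) - 44*(-42 + 61) = 2 - 44*(-42 + 61) = 2 - 44*19 = 2 - 1*836 = 2 - 836 = -834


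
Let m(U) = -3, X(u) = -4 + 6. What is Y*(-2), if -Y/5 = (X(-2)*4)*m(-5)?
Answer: -240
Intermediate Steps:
X(u) = 2
Y = 120 (Y = -5*2*4*(-3) = -40*(-3) = -5*(-24) = 120)
Y*(-2) = 120*(-2) = -240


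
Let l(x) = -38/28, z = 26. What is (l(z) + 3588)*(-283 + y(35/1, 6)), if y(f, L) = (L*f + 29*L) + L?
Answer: 5372791/14 ≈ 3.8377e+5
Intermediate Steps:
l(x) = -19/14 (l(x) = -38*1/28 = -19/14)
y(f, L) = 30*L + L*f (y(f, L) = (29*L + L*f) + L = 30*L + L*f)
(l(z) + 3588)*(-283 + y(35/1, 6)) = (-19/14 + 3588)*(-283 + 6*(30 + 35/1)) = 50213*(-283 + 6*(30 + 35*1))/14 = 50213*(-283 + 6*(30 + 35))/14 = 50213*(-283 + 6*65)/14 = 50213*(-283 + 390)/14 = (50213/14)*107 = 5372791/14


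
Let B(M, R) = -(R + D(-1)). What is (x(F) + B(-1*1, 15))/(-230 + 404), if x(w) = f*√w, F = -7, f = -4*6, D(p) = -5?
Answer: -5/87 - 4*I*√7/29 ≈ -0.057471 - 0.36493*I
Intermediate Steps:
f = -24
x(w) = -24*√w
B(M, R) = 5 - R (B(M, R) = -(R - 5) = -(-5 + R) = 5 - R)
(x(F) + B(-1*1, 15))/(-230 + 404) = (-24*I*√7 + (5 - 1*15))/(-230 + 404) = (-24*I*√7 + (5 - 15))/174 = (-24*I*√7 - 10)*(1/174) = (-10 - 24*I*√7)*(1/174) = -5/87 - 4*I*√7/29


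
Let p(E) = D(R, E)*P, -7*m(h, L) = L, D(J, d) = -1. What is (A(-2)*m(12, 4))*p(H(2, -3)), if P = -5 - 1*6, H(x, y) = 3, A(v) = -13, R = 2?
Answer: 572/7 ≈ 81.714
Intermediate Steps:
m(h, L) = -L/7
P = -11 (P = -5 - 6 = -11)
p(E) = 11 (p(E) = -1*(-11) = 11)
(A(-2)*m(12, 4))*p(H(2, -3)) = -(-13)*4/7*11 = -13*(-4/7)*11 = (52/7)*11 = 572/7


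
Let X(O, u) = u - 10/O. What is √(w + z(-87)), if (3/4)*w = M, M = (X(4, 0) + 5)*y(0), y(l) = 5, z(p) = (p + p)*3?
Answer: 2*I*√1137/3 ≈ 22.48*I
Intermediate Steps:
z(p) = 6*p (z(p) = (2*p)*3 = 6*p)
M = 25/2 (M = ((0 - 10/4) + 5)*5 = ((0 - 10*¼) + 5)*5 = ((0 - 5/2) + 5)*5 = (-5/2 + 5)*5 = (5/2)*5 = 25/2 ≈ 12.500)
w = 50/3 (w = (4/3)*(25/2) = 50/3 ≈ 16.667)
√(w + z(-87)) = √(50/3 + 6*(-87)) = √(50/3 - 522) = √(-1516/3) = 2*I*√1137/3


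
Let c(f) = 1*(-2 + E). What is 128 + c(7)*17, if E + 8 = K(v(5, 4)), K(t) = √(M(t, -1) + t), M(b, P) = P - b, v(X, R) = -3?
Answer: -42 + 17*I ≈ -42.0 + 17.0*I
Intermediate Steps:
K(t) = I (K(t) = √((-1 - t) + t) = √(-1) = I)
E = -8 + I ≈ -8.0 + 1.0*I
c(f) = -10 + I (c(f) = 1*(-2 + (-8 + I)) = 1*(-10 + I) = -10 + I)
128 + c(7)*17 = 128 + (-10 + I)*17 = 128 + (-170 + 17*I) = -42 + 17*I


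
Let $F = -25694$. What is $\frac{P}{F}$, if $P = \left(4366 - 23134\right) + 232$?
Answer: $\frac{9268}{12847} \approx 0.72141$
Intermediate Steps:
$P = -18536$ ($P = -18768 + 232 = -18536$)
$\frac{P}{F} = - \frac{18536}{-25694} = \left(-18536\right) \left(- \frac{1}{25694}\right) = \frac{9268}{12847}$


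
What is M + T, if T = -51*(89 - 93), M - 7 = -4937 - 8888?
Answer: -13614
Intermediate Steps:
M = -13818 (M = 7 + (-4937 - 8888) = 7 - 13825 = -13818)
T = 204 (T = -51*(-4) = 204)
M + T = -13818 + 204 = -13614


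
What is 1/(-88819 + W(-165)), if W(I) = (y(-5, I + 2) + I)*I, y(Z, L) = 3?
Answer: -1/62089 ≈ -1.6106e-5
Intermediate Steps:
W(I) = I*(3 + I) (W(I) = (3 + I)*I = I*(3 + I))
1/(-88819 + W(-165)) = 1/(-88819 - 165*(3 - 165)) = 1/(-88819 - 165*(-162)) = 1/(-88819 + 26730) = 1/(-62089) = -1/62089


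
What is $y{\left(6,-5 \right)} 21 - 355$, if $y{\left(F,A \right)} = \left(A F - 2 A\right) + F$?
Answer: $-649$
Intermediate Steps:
$y{\left(F,A \right)} = F - 2 A + A F$ ($y{\left(F,A \right)} = \left(- 2 A + A F\right) + F = F - 2 A + A F$)
$y{\left(6,-5 \right)} 21 - 355 = \left(6 - -10 - 30\right) 21 - 355 = \left(6 + 10 - 30\right) 21 - 355 = \left(-14\right) 21 - 355 = -294 - 355 = -649$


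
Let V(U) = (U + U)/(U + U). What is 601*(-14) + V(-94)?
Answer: -8413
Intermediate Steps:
V(U) = 1 (V(U) = (2*U)/((2*U)) = (2*U)*(1/(2*U)) = 1)
601*(-14) + V(-94) = 601*(-14) + 1 = -8414 + 1 = -8413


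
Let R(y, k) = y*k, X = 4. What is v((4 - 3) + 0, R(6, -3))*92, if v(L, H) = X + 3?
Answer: 644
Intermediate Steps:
R(y, k) = k*y
v(L, H) = 7 (v(L, H) = 4 + 3 = 7)
v((4 - 3) + 0, R(6, -3))*92 = 7*92 = 644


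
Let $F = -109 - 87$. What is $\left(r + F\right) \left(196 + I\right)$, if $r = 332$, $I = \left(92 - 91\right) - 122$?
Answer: $10200$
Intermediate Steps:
$F = -196$
$I = -121$ ($I = 1 - 122 = -121$)
$\left(r + F\right) \left(196 + I\right) = \left(332 - 196\right) \left(196 - 121\right) = 136 \cdot 75 = 10200$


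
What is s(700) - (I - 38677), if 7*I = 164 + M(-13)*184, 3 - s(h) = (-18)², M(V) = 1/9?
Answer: 2414768/63 ≈ 38330.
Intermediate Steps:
M(V) = ⅑
s(h) = -321 (s(h) = 3 - 1*(-18)² = 3 - 1*324 = 3 - 324 = -321)
I = 1660/63 (I = (164 + (⅑)*184)/7 = (164 + 184/9)/7 = (⅐)*(1660/9) = 1660/63 ≈ 26.349)
s(700) - (I - 38677) = -321 - (1660/63 - 38677) = -321 - 1*(-2434991/63) = -321 + 2434991/63 = 2414768/63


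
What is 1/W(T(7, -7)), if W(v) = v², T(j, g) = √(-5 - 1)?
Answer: -⅙ ≈ -0.16667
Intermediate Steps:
T(j, g) = I*√6 (T(j, g) = √(-6) = I*√6)
1/W(T(7, -7)) = 1/((I*√6)²) = 1/(-6) = -⅙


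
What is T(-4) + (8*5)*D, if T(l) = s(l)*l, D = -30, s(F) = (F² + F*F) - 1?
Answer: -1324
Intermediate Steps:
s(F) = -1 + 2*F² (s(F) = (F² + F²) - 1 = 2*F² - 1 = -1 + 2*F²)
T(l) = l*(-1 + 2*l²) (T(l) = (-1 + 2*l²)*l = l*(-1 + 2*l²))
T(-4) + (8*5)*D = (-1*(-4) + 2*(-4)³) + (8*5)*(-30) = (4 + 2*(-64)) + 40*(-30) = (4 - 128) - 1200 = -124 - 1200 = -1324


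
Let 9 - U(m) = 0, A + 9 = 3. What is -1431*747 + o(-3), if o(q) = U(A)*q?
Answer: -1068984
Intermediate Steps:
A = -6 (A = -9 + 3 = -6)
U(m) = 9 (U(m) = 9 - 1*0 = 9 + 0 = 9)
o(q) = 9*q
-1431*747 + o(-3) = -1431*747 + 9*(-3) = -1068957 - 27 = -1068984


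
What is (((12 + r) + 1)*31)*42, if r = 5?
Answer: 23436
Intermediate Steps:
(((12 + r) + 1)*31)*42 = (((12 + 5) + 1)*31)*42 = ((17 + 1)*31)*42 = (18*31)*42 = 558*42 = 23436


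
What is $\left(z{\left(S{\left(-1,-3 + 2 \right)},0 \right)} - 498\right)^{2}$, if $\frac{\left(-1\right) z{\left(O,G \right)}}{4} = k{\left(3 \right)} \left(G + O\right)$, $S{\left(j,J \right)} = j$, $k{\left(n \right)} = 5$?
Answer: $228484$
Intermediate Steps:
$z{\left(O,G \right)} = - 20 G - 20 O$ ($z{\left(O,G \right)} = - 4 \cdot 5 \left(G + O\right) = - 4 \left(5 G + 5 O\right) = - 20 G - 20 O$)
$\left(z{\left(S{\left(-1,-3 + 2 \right)},0 \right)} - 498\right)^{2} = \left(\left(\left(-20\right) 0 - -20\right) - 498\right)^{2} = \left(\left(0 + 20\right) - 498\right)^{2} = \left(20 - 498\right)^{2} = \left(-478\right)^{2} = 228484$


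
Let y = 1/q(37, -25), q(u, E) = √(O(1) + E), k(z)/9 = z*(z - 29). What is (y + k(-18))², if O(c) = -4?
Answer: (-220806 + I*√29)²/841 ≈ 5.7973e+7 - 2827.8*I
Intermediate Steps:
k(z) = 9*z*(-29 + z) (k(z) = 9*(z*(z - 29)) = 9*(z*(-29 + z)) = 9*z*(-29 + z))
q(u, E) = √(-4 + E)
y = -I*√29/29 (y = 1/(√(-4 - 25)) = 1/(√(-29)) = 1/(I*√29) = -I*√29/29 ≈ -0.1857*I)
(y + k(-18))² = (-I*√29/29 + 9*(-18)*(-29 - 18))² = (-I*√29/29 + 9*(-18)*(-47))² = (-I*√29/29 + 7614)² = (7614 - I*√29/29)²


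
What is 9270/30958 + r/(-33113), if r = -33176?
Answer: 667010059/512556127 ≈ 1.3013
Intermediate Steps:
9270/30958 + r/(-33113) = 9270/30958 - 33176/(-33113) = 9270*(1/30958) - 33176*(-1/33113) = 4635/15479 + 33176/33113 = 667010059/512556127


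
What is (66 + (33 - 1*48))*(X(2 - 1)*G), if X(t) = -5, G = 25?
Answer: -6375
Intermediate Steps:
(66 + (33 - 1*48))*(X(2 - 1)*G) = (66 + (33 - 1*48))*(-5*25) = (66 + (33 - 48))*(-125) = (66 - 15)*(-125) = 51*(-125) = -6375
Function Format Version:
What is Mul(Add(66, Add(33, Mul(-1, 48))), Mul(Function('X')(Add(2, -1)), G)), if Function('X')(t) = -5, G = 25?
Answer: -6375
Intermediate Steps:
Mul(Add(66, Add(33, Mul(-1, 48))), Mul(Function('X')(Add(2, -1)), G)) = Mul(Add(66, Add(33, Mul(-1, 48))), Mul(-5, 25)) = Mul(Add(66, Add(33, -48)), -125) = Mul(Add(66, -15), -125) = Mul(51, -125) = -6375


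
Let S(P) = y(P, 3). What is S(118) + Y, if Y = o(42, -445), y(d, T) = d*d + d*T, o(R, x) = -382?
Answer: 13896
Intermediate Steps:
y(d, T) = d² + T*d
S(P) = P*(3 + P)
Y = -382
S(118) + Y = 118*(3 + 118) - 382 = 118*121 - 382 = 14278 - 382 = 13896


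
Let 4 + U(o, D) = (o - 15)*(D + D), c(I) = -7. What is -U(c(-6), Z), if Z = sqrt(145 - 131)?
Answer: 4 + 44*sqrt(14) ≈ 168.63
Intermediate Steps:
Z = sqrt(14) ≈ 3.7417
U(o, D) = -4 + 2*D*(-15 + o) (U(o, D) = -4 + (o - 15)*(D + D) = -4 + (-15 + o)*(2*D) = -4 + 2*D*(-15 + o))
-U(c(-6), Z) = -(-4 - 30*sqrt(14) + 2*sqrt(14)*(-7)) = -(-4 - 30*sqrt(14) - 14*sqrt(14)) = -(-4 - 44*sqrt(14)) = 4 + 44*sqrt(14)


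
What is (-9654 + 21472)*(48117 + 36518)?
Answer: 1000216430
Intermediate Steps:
(-9654 + 21472)*(48117 + 36518) = 11818*84635 = 1000216430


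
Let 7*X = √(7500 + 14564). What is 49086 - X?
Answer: 49086 - 4*√1379/7 ≈ 49065.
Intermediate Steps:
X = 4*√1379/7 (X = √(7500 + 14564)/7 = √22064/7 = (4*√1379)/7 = 4*√1379/7 ≈ 21.220)
49086 - X = 49086 - 4*√1379/7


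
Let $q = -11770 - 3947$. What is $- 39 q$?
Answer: $612963$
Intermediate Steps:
$q = -15717$
$- 39 q = \left(-39\right) \left(-15717\right) = 612963$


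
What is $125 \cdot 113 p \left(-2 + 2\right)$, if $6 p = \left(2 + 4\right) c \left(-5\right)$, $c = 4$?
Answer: $0$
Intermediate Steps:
$p = -20$ ($p = \frac{\left(2 + 4\right) 4 \left(-5\right)}{6} = \frac{6 \cdot 4 \left(-5\right)}{6} = \frac{24 \left(-5\right)}{6} = \frac{1}{6} \left(-120\right) = -20$)
$125 \cdot 113 p \left(-2 + 2\right) = 125 \cdot 113 \left(- 20 \left(-2 + 2\right)\right) = 14125 \left(\left(-20\right) 0\right) = 14125 \cdot 0 = 0$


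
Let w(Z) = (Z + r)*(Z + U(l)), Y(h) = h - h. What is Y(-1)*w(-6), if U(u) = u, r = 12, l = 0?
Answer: 0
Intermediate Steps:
Y(h) = 0
w(Z) = Z*(12 + Z) (w(Z) = (Z + 12)*(Z + 0) = (12 + Z)*Z = Z*(12 + Z))
Y(-1)*w(-6) = 0*(-6*(12 - 6)) = 0*(-6*6) = 0*(-36) = 0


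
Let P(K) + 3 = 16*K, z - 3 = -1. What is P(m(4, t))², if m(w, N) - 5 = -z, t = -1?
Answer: 2025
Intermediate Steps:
z = 2 (z = 3 - 1 = 2)
m(w, N) = 3 (m(w, N) = 5 - 1*2 = 5 - 2 = 3)
P(K) = -3 + 16*K
P(m(4, t))² = (-3 + 16*3)² = (-3 + 48)² = 45² = 2025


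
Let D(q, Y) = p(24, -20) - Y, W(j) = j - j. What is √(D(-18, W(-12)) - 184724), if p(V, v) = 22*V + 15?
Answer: I*√184181 ≈ 429.16*I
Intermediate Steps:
p(V, v) = 15 + 22*V
W(j) = 0
D(q, Y) = 543 - Y (D(q, Y) = (15 + 22*24) - Y = (15 + 528) - Y = 543 - Y)
√(D(-18, W(-12)) - 184724) = √((543 - 1*0) - 184724) = √((543 + 0) - 184724) = √(543 - 184724) = √(-184181) = I*√184181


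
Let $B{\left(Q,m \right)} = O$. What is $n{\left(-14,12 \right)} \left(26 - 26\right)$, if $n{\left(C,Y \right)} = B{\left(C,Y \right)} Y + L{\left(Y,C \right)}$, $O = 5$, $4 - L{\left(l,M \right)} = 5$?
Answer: $0$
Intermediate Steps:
$L{\left(l,M \right)} = -1$ ($L{\left(l,M \right)} = 4 - 5 = -1$)
$B{\left(Q,m \right)} = 5$
$n{\left(C,Y \right)} = -1 + 5 Y$ ($n{\left(C,Y \right)} = 5 Y - 1 = -1 + 5 Y$)
$n{\left(-14,12 \right)} \left(26 - 26\right) = \left(-1 + 5 \cdot 12\right) \left(26 - 26\right) = \left(-1 + 60\right) \left(26 - 26\right) = 59 \cdot 0 = 0$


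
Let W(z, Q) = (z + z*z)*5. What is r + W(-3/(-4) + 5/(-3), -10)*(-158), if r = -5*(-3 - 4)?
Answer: 6865/72 ≈ 95.347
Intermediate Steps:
r = 35 (r = -5*(-7) = 35)
W(z, Q) = 5*z + 5*z² (W(z, Q) = (z + z²)*5 = 5*z + 5*z²)
r + W(-3/(-4) + 5/(-3), -10)*(-158) = 35 + (5*(-3/(-4) + 5/(-3))*(1 + (-3/(-4) + 5/(-3))))*(-158) = 35 + (5*(-3*(-¼) + 5*(-⅓))*(1 + (-3*(-¼) + 5*(-⅓))))*(-158) = 35 + (5*(¾ - 5/3)*(1 + (¾ - 5/3)))*(-158) = 35 + (5*(-11/12)*(1 - 11/12))*(-158) = 35 + (5*(-11/12)*(1/12))*(-158) = 35 - 55/144*(-158) = 35 + 4345/72 = 6865/72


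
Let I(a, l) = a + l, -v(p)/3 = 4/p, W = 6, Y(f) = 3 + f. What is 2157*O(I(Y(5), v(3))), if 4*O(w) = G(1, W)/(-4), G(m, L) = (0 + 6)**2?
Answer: -19413/4 ≈ -4853.3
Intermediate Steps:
v(p) = -12/p
G(m, L) = 36 (G(m, L) = 6**2 = 36)
O(w) = -9/4 (O(w) = (36/(-4))/4 = (36*(-1/4))/4 = (1/4)*(-9) = -9/4)
2157*O(I(Y(5), v(3))) = 2157*(-9/4) = -19413/4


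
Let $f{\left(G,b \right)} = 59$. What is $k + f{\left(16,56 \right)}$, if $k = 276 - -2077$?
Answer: $2412$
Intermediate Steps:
$k = 2353$ ($k = 276 + 2077 = 2353$)
$k + f{\left(16,56 \right)} = 2353 + 59 = 2412$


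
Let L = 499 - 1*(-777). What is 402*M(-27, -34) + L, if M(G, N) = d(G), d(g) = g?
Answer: -9578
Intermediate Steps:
M(G, N) = G
L = 1276 (L = 499 + 777 = 1276)
402*M(-27, -34) + L = 402*(-27) + 1276 = -10854 + 1276 = -9578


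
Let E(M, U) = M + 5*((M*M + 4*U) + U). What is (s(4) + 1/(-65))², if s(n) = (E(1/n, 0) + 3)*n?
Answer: 13697401/67600 ≈ 202.62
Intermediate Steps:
E(M, U) = M + 5*M² + 25*U (E(M, U) = M + 5*((M² + 4*U) + U) = M + 5*(M² + 5*U) = M + (5*M² + 25*U) = M + 5*M² + 25*U)
s(n) = n*(3 + 1/n + 5/n²) (s(n) = ((1/n + 5*(1/n)² + 25*0) + 3)*n = ((1/n + 5/n² + 0) + 3)*n = ((1/n + 5/n²) + 3)*n = (3 + 1/n + 5/n²)*n = n*(3 + 1/n + 5/n²))
(s(4) + 1/(-65))² = ((1 + 3*4 + 5/4) + 1/(-65))² = ((1 + 12 + 5*(¼)) - 1/65)² = ((1 + 12 + 5/4) - 1/65)² = (57/4 - 1/65)² = (3701/260)² = 13697401/67600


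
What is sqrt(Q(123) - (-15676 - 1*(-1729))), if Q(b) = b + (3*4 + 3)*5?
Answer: sqrt(14145) ≈ 118.93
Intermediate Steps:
Q(b) = 75 + b (Q(b) = b + (12 + 3)*5 = b + 15*5 = b + 75 = 75 + b)
sqrt(Q(123) - (-15676 - 1*(-1729))) = sqrt((75 + 123) - (-15676 - 1*(-1729))) = sqrt(198 - (-15676 + 1729)) = sqrt(198 - 1*(-13947)) = sqrt(198 + 13947) = sqrt(14145)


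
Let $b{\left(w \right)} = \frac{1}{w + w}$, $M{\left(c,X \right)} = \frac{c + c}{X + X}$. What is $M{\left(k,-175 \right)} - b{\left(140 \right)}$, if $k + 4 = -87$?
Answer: $\frac{723}{1400} \approx 0.51643$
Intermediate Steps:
$k = -91$ ($k = -4 - 87 = -91$)
$M{\left(c,X \right)} = \frac{c}{X}$ ($M{\left(c,X \right)} = \frac{2 c}{2 X} = 2 c \frac{1}{2 X} = \frac{c}{X}$)
$b{\left(w \right)} = \frac{1}{2 w}$
$M{\left(k,-175 \right)} - b{\left(140 \right)} = - \frac{91}{-175} - \frac{1}{2 \cdot 140} = \left(-91\right) \left(- \frac{1}{175}\right) - \frac{1}{2} \cdot \frac{1}{140} = \frac{13}{25} - \frac{1}{280} = \frac{723}{1400}$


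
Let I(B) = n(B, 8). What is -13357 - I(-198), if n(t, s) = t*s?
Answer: -11773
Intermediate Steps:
n(t, s) = s*t
I(B) = 8*B
-13357 - I(-198) = -13357 - 8*(-198) = -13357 - 1*(-1584) = -13357 + 1584 = -11773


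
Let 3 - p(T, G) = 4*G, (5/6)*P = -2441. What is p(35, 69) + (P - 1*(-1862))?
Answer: -6701/5 ≈ -1340.2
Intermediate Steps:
P = -14646/5 (P = (6/5)*(-2441) = -14646/5 ≈ -2929.2)
p(T, G) = 3 - 4*G
p(35, 69) + (P - 1*(-1862)) = (3 - 4*69) + (-14646/5 - 1*(-1862)) = (3 - 276) + (-14646/5 + 1862) = -273 - 5336/5 = -6701/5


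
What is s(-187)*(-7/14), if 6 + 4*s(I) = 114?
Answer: -27/2 ≈ -13.500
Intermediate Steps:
s(I) = 27 (s(I) = -3/2 + (1/4)*114 = -3/2 + 57/2 = 27)
s(-187)*(-7/14) = 27*(-7/14) = 27*(-7*1/14) = 27*(-1/2) = -27/2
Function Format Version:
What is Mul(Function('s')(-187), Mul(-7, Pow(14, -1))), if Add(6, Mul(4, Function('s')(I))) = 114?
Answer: Rational(-27, 2) ≈ -13.500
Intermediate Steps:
Function('s')(I) = 27 (Function('s')(I) = Add(Rational(-3, 2), Mul(Rational(1, 4), 114)) = Add(Rational(-3, 2), Rational(57, 2)) = 27)
Mul(Function('s')(-187), Mul(-7, Pow(14, -1))) = Mul(27, Mul(-7, Pow(14, -1))) = Mul(27, Mul(-7, Rational(1, 14))) = Mul(27, Rational(-1, 2)) = Rational(-27, 2)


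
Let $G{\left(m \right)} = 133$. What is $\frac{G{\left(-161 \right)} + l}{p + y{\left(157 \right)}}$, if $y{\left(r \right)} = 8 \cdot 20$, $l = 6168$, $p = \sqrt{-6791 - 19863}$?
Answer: $\frac{504080}{26127} - \frac{6301 i \sqrt{26654}}{52254} \approx 19.293 - 19.687 i$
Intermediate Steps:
$p = i \sqrt{26654}$ ($p = \sqrt{-26654} = i \sqrt{26654} \approx 163.26 i$)
$y{\left(r \right)} = 160$
$\frac{G{\left(-161 \right)} + l}{p + y{\left(157 \right)}} = \frac{133 + 6168}{i \sqrt{26654} + 160} = \frac{6301}{160 + i \sqrt{26654}}$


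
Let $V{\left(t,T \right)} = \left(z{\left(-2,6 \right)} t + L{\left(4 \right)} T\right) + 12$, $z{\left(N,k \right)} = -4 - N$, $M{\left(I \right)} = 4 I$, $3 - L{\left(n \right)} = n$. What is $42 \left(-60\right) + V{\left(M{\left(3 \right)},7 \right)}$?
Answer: $-2539$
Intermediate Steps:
$L{\left(n \right)} = 3 - n$
$V{\left(t,T \right)} = 12 - T - 2 t$ ($V{\left(t,T \right)} = \left(\left(-4 - -2\right) t + \left(3 - 4\right) T\right) + 12 = \left(\left(-4 + 2\right) t + \left(3 - 4\right) T\right) + 12 = \left(- 2 t - T\right) + 12 = \left(- T - 2 t\right) + 12 = 12 - T - 2 t$)
$42 \left(-60\right) + V{\left(M{\left(3 \right)},7 \right)} = 42 \left(-60\right) - \left(-5 + 2 \cdot 4 \cdot 3\right) = -2520 - 19 = -2539$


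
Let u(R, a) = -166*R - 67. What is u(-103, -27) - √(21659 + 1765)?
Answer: 17031 - 8*√366 ≈ 16878.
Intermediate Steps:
u(R, a) = -67 - 166*R
u(-103, -27) - √(21659 + 1765) = (-67 - 166*(-103)) - √(21659 + 1765) = (-67 + 17098) - √23424 = 17031 - 8*√366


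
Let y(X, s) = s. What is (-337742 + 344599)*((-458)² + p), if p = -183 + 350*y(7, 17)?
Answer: 1477896067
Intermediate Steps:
p = 5767 (p = -183 + 350*17 = -183 + 5950 = 5767)
(-337742 + 344599)*((-458)² + p) = (-337742 + 344599)*((-458)² + 5767) = 6857*(209764 + 5767) = 6857*215531 = 1477896067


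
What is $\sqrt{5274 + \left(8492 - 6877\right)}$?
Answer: $83$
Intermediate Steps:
$\sqrt{5274 + \left(8492 - 6877\right)} = \sqrt{5274 + 1615} = \sqrt{6889} = 83$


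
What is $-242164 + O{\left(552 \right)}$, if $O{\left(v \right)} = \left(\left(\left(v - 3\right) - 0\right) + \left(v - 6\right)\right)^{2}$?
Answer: $956861$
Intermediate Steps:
$O{\left(v \right)} = \left(-9 + 2 v\right)^{2}$ ($O{\left(v \right)} = \left(\left(\left(-3 + v\right) + 0\right) + \left(-6 + v\right)\right)^{2} = \left(\left(-3 + v\right) + \left(-6 + v\right)\right)^{2} = \left(-9 + 2 v\right)^{2}$)
$-242164 + O{\left(552 \right)} = -242164 + \left(-9 + 2 \cdot 552\right)^{2} = -242164 + \left(-9 + 1104\right)^{2} = -242164 + 1095^{2} = -242164 + 1199025 = 956861$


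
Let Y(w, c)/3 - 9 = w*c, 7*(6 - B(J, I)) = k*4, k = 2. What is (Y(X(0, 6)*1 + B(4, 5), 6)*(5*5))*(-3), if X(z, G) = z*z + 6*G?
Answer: -400275/7 ≈ -57182.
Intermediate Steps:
X(z, G) = z**2 + 6*G
B(J, I) = 34/7 (B(J, I) = 6 - 2*4/7 = 6 - 1/7*8 = 6 - 8/7 = 34/7)
Y(w, c) = 27 + 3*c*w (Y(w, c) = 27 + 3*(w*c) = 27 + 3*(c*w) = 27 + 3*c*w)
(Y(X(0, 6)*1 + B(4, 5), 6)*(5*5))*(-3) = ((27 + 3*6*((0**2 + 6*6)*1 + 34/7))*(5*5))*(-3) = ((27 + 3*6*((0 + 36)*1 + 34/7))*25)*(-3) = ((27 + 3*6*(36*1 + 34/7))*25)*(-3) = ((27 + 3*6*(36 + 34/7))*25)*(-3) = ((27 + 3*6*(286/7))*25)*(-3) = ((27 + 5148/7)*25)*(-3) = ((5337/7)*25)*(-3) = (133425/7)*(-3) = -400275/7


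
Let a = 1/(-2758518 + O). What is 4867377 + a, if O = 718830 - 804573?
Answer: 13844090573396/2844261 ≈ 4.8674e+6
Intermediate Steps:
O = -85743
a = -1/2844261 (a = 1/(-2758518 - 85743) = 1/(-2844261) = -1/2844261 ≈ -3.5159e-7)
4867377 + a = 4867377 - 1/2844261 = 13844090573396/2844261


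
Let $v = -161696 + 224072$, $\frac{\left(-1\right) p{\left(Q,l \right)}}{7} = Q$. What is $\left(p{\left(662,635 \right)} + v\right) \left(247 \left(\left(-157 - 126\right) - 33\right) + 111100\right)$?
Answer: $1908257616$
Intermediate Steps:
$p{\left(Q,l \right)} = - 7 Q$
$v = 62376$
$\left(p{\left(662,635 \right)} + v\right) \left(247 \left(\left(-157 - 126\right) - 33\right) + 111100\right) = \left(\left(-7\right) 662 + 62376\right) \left(247 \left(\left(-157 - 126\right) - 33\right) + 111100\right) = \left(-4634 + 62376\right) \left(247 \left(\left(-157 - 126\right) - 33\right) + 111100\right) = 57742 \left(247 \left(-283 - 33\right) + 111100\right) = 57742 \left(247 \left(-316\right) + 111100\right) = 57742 \left(-78052 + 111100\right) = 57742 \cdot 33048 = 1908257616$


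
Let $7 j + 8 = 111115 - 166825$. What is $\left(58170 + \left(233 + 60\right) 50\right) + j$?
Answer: $\frac{454022}{7} \approx 64860.0$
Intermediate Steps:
$j = - \frac{55718}{7}$ ($j = - \frac{8}{7} + \frac{111115 - 166825}{7} = - \frac{8}{7} + \frac{1}{7} \left(-55710\right) = - \frac{8}{7} - \frac{55710}{7} = - \frac{55718}{7} \approx -7959.7$)
$\left(58170 + \left(233 + 60\right) 50\right) + j = \left(58170 + \left(233 + 60\right) 50\right) - \frac{55718}{7} = \left(58170 + 293 \cdot 50\right) - \frac{55718}{7} = \left(58170 + 14650\right) - \frac{55718}{7} = 72820 - \frac{55718}{7} = \frac{454022}{7}$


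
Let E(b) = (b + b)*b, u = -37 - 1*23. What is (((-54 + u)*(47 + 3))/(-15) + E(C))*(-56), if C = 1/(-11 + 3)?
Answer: -85127/4 ≈ -21282.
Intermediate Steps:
u = -60 (u = -37 - 23 = -60)
C = -1/8 (C = 1/(-8) = -1/8 ≈ -0.12500)
E(b) = 2*b**2 (E(b) = (2*b)*b = 2*b**2)
(((-54 + u)*(47 + 3))/(-15) + E(C))*(-56) = (((-54 - 60)*(47 + 3))/(-15) + 2*(-1/8)**2)*(-56) = (-114*50*(-1/15) + 2*(1/64))*(-56) = (-5700*(-1/15) + 1/32)*(-56) = (380 + 1/32)*(-56) = (12161/32)*(-56) = -85127/4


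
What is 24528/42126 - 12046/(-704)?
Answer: 6246637/353056 ≈ 17.693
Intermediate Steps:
24528/42126 - 12046/(-704) = 24528*(1/42126) - 12046*(-1/704) = 584/1003 + 6023/352 = 6246637/353056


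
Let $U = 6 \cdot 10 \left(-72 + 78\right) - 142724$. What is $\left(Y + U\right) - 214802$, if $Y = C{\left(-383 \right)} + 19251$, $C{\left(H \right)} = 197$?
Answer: $-337718$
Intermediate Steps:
$U = -142364$ ($U = 60 \cdot 6 - 142724 = 360 - 142724 = -142364$)
$Y = 19448$ ($Y = 197 + 19251 = 19448$)
$\left(Y + U\right) - 214802 = \left(19448 - 142364\right) - 214802 = -122916 - 214802 = -337718$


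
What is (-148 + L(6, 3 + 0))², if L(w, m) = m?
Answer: 21025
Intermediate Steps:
(-148 + L(6, 3 + 0))² = (-148 + (3 + 0))² = (-148 + 3)² = (-145)² = 21025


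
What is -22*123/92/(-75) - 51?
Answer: -58199/1150 ≈ -50.608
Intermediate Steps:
-22*123/92/(-75) - 51 = -22*123*(1/92)*(-1)/75 - 51 = -1353*(-1)/(46*75) - 51 = -22*(-41/2300) - 51 = 451/1150 - 51 = -58199/1150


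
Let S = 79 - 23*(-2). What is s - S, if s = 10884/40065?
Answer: -1665747/13355 ≈ -124.73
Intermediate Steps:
s = 3628/13355 (s = 10884*(1/40065) = 3628/13355 ≈ 0.27166)
S = 125 (S = 79 + 46 = 125)
s - S = 3628/13355 - 1*125 = 3628/13355 - 125 = -1665747/13355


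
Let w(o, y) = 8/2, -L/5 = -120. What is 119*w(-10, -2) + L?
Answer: 1076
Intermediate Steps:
L = 600 (L = -5*(-120) = 600)
w(o, y) = 4 (w(o, y) = 8*(½) = 4)
119*w(-10, -2) + L = 119*4 + 600 = 476 + 600 = 1076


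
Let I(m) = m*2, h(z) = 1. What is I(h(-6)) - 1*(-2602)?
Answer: 2604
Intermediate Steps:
I(m) = 2*m
I(h(-6)) - 1*(-2602) = 2*1 - 1*(-2602) = 2 + 2602 = 2604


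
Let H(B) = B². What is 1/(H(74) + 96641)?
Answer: 1/102117 ≈ 9.7927e-6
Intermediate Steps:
1/(H(74) + 96641) = 1/(74² + 96641) = 1/(5476 + 96641) = 1/102117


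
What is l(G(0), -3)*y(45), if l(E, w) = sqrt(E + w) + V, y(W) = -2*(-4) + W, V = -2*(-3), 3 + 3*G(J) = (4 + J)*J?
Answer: 318 + 106*I ≈ 318.0 + 106.0*I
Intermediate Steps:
G(J) = -1 + J*(4 + J)/3 (G(J) = -1 + ((4 + J)*J)/3 = -1 + (J*(4 + J))/3 = -1 + J*(4 + J)/3)
V = 6
y(W) = 8 + W
l(E, w) = 6 + sqrt(E + w) (l(E, w) = sqrt(E + w) + 6 = 6 + sqrt(E + w))
l(G(0), -3)*y(45) = (6 + sqrt((-1 + (1/3)*0**2 + (4/3)*0) - 3))*(8 + 45) = (6 + sqrt((-1 + (1/3)*0 + 0) - 3))*53 = (6 + sqrt((-1 + 0 + 0) - 3))*53 = (6 + sqrt(-1 - 3))*53 = (6 + sqrt(-4))*53 = (6 + 2*I)*53 = 318 + 106*I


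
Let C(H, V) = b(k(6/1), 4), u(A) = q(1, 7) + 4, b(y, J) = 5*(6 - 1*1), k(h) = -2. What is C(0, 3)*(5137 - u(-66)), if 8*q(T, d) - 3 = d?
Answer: 513175/4 ≈ 1.2829e+5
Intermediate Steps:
q(T, d) = 3/8 + d/8
b(y, J) = 25 (b(y, J) = 5*(6 - 1) = 5*5 = 25)
u(A) = 21/4 (u(A) = (3/8 + (⅛)*7) + 4 = (3/8 + 7/8) + 4 = 5/4 + 4 = 21/4)
C(H, V) = 25
C(0, 3)*(5137 - u(-66)) = 25*(5137 - 1*21/4) = 25*(5137 - 21/4) = 25*(20527/4) = 513175/4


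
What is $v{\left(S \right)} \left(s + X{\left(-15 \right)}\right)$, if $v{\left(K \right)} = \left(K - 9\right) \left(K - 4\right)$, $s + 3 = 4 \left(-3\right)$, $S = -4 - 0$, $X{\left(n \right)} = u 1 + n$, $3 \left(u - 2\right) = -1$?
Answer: $- \frac{8840}{3} \approx -2946.7$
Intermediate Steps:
$u = \frac{5}{3}$ ($u = 2 + \frac{1}{3} \left(-1\right) = 2 - \frac{1}{3} = \frac{5}{3} \approx 1.6667$)
$X{\left(n \right)} = \frac{5}{3} + n$ ($X{\left(n \right)} = \frac{5}{3} \cdot 1 + n = \frac{5}{3} + n$)
$S = -4$ ($S = -4 + 0 = -4$)
$s = -15$ ($s = -3 + 4 \left(-3\right) = -3 - 12 = -15$)
$v{\left(K \right)} = \left(-9 + K\right) \left(-4 + K\right)$
$v{\left(S \right)} \left(s + X{\left(-15 \right)}\right) = \left(36 + \left(-4\right)^{2} - -52\right) \left(-15 + \left(\frac{5}{3} - 15\right)\right) = \left(36 + 16 + 52\right) \left(-15 - \frac{40}{3}\right) = 104 \left(- \frac{85}{3}\right) = - \frac{8840}{3}$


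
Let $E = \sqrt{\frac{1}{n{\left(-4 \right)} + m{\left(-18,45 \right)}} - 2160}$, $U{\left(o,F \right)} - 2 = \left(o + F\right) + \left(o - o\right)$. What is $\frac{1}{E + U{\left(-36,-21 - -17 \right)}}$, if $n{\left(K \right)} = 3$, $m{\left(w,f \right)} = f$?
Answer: $- \frac{1824}{172991} - \frac{4 i \sqrt{311037}}{172991} \approx -0.010544 - 0.012896 i$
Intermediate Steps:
$U{\left(o,F \right)} = 2 + F + o$ ($U{\left(o,F \right)} = 2 + \left(\left(o + F\right) + \left(o - o\right)\right) = 2 + \left(\left(F + o\right) + 0\right) = 2 + \left(F + o\right) = 2 + F + o$)
$E = \frac{i \sqrt{311037}}{12}$ ($E = \sqrt{\frac{1}{3 + 45} - 2160} = \sqrt{\frac{1}{48} - 2160} = \sqrt{- \frac{103679}{48}} = \frac{i \sqrt{311037}}{12} \approx 46.476 i$)
$\frac{1}{E + U{\left(-36,-21 - -17 \right)}} = \frac{1}{\frac{i \sqrt{311037}}{12} - 38} = \frac{1}{-38 + \frac{i \sqrt{311037}}{12}}$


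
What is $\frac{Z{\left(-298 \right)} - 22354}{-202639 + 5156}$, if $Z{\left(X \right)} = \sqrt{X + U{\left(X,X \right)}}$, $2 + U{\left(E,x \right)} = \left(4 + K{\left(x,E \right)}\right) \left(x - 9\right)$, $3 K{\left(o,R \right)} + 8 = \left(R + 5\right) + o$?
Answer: $\frac{22354}{197483} - \frac{\sqrt{3183}}{45573} \approx 0.11196$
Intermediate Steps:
$K{\left(o,R \right)} = -1 + \frac{R}{3} + \frac{o}{3}$ ($K{\left(o,R \right)} = - \frac{8}{3} + \frac{\left(R + 5\right) + o}{3} = - \frac{8}{3} + \frac{\left(5 + R\right) + o}{3} = - \frac{8}{3} + \frac{5 + R + o}{3} = - \frac{8}{3} + \left(\frac{5}{3} + \frac{R}{3} + \frac{o}{3}\right) = -1 + \frac{R}{3} + \frac{o}{3}$)
$U{\left(E,x \right)} = -2 + \left(-9 + x\right) \left(3 + \frac{E}{3} + \frac{x}{3}\right)$ ($U{\left(E,x \right)} = -2 + \left(4 + \left(-1 + \frac{E}{3} + \frac{x}{3}\right)\right) \left(x - 9\right) = -2 + \left(3 + \frac{E}{3} + \frac{x}{3}\right) \left(-9 + x\right) = -2 + \left(-9 + x\right) \left(3 + \frac{E}{3} + \frac{x}{3}\right)$)
$Z{\left(X \right)} = \sqrt{-29 - 2 X + \frac{2 X^{2}}{3}}$ ($Z{\left(X \right)} = \sqrt{X + \left(-29 - 3 X + \frac{X^{2}}{3} + \frac{X X}{3}\right)} = \sqrt{X + \left(-29 - 3 X + \frac{X^{2}}{3} + \frac{X^{2}}{3}\right)} = \sqrt{X - \left(29 + 3 X - \frac{2 X^{2}}{3}\right)} = \sqrt{-29 - 2 X + \frac{2 X^{2}}{3}}$)
$\frac{Z{\left(-298 \right)} - 22354}{-202639 + 5156} = \frac{\frac{\sqrt{-261 - -5364 + 6 \left(-298\right)^{2}}}{3} - 22354}{-202639 + 5156} = \frac{\frac{\sqrt{-261 + 5364 + 6 \cdot 88804}}{3} - 22354}{-197483} = \left(\frac{\sqrt{-261 + 5364 + 532824}}{3} - 22354\right) \left(- \frac{1}{197483}\right) = \left(\frac{\sqrt{537927}}{3} - 22354\right) \left(- \frac{1}{197483}\right) = \left(\frac{13 \sqrt{3183}}{3} - 22354\right) \left(- \frac{1}{197483}\right) = \left(-22354 + \frac{13 \sqrt{3183}}{3}\right) \left(- \frac{1}{197483}\right) = \frac{22354}{197483} - \frac{\sqrt{3183}}{45573}$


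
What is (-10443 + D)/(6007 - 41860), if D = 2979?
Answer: 2488/11951 ≈ 0.20818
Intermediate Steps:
(-10443 + D)/(6007 - 41860) = (-10443 + 2979)/(6007 - 41860) = -7464/(-35853) = -7464*(-1/35853) = 2488/11951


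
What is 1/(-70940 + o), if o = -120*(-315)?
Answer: -1/33140 ≈ -3.0175e-5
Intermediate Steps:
o = 37800
1/(-70940 + o) = 1/(-70940 + 37800) = 1/(-33140) = -1/33140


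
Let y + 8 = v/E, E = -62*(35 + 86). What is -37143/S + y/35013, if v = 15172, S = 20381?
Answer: -4878896162423/2676713423703 ≈ -1.8227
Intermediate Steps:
E = -7502 (E = -62*121 = -7502)
y = -37594/3751 (y = -8 + 15172/(-7502) = -8 + 15172*(-1/7502) = -8 - 7586/3751 = -37594/3751 ≈ -10.022)
-37143/S + y/35013 = -37143/20381 - 37594/3751/35013 = -37143*1/20381 - 37594/3751*1/35013 = -37143/20381 - 37594/131333763 = -4878896162423/2676713423703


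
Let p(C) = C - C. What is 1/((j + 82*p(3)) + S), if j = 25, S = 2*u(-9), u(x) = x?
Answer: 1/7 ≈ 0.14286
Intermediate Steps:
p(C) = 0
S = -18 (S = 2*(-9) = -18)
1/((j + 82*p(3)) + S) = 1/((25 + 82*0) - 18) = 1/((25 + 0) - 18) = 1/(25 - 18) = 1/7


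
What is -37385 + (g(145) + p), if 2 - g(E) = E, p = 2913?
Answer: -34615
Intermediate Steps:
g(E) = 2 - E
-37385 + (g(145) + p) = -37385 + ((2 - 1*145) + 2913) = -37385 + ((2 - 145) + 2913) = -37385 + (-143 + 2913) = -37385 + 2770 = -34615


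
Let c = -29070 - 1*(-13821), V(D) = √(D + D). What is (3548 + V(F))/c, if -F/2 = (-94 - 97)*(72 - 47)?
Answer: -3548/15249 - 10*√191/15249 ≈ -0.24173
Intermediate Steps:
F = 9550 (F = -2*(-94 - 97)*(72 - 47) = -(-382)*25 = -2*(-4775) = 9550)
V(D) = √2*√D (V(D) = √(2*D) = √2*√D)
c = -15249 (c = -29070 + 13821 = -15249)
(3548 + V(F))/c = (3548 + √2*√9550)/(-15249) = (3548 + √2*(5*√382))*(-1/15249) = (3548 + 10*√191)*(-1/15249) = -3548/15249 - 10*√191/15249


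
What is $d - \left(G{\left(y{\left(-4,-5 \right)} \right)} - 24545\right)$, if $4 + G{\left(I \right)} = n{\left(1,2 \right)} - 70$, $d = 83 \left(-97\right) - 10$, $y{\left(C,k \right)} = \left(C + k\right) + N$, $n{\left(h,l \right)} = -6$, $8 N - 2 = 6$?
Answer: $16564$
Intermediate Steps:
$N = 1$ ($N = \frac{1}{4} + \frac{1}{8} \cdot 6 = \frac{1}{4} + \frac{3}{4} = 1$)
$y{\left(C,k \right)} = 1 + C + k$ ($y{\left(C,k \right)} = \left(C + k\right) + 1 = 1 + C + k$)
$d = -8061$ ($d = -8051 - 10 = -8061$)
$G{\left(I \right)} = -80$ ($G{\left(I \right)} = -4 - 76 = -80$)
$d - \left(G{\left(y{\left(-4,-5 \right)} \right)} - 24545\right) = -8061 - \left(-80 - 24545\right) = -8061 - -24625 = -8061 + 24625 = 16564$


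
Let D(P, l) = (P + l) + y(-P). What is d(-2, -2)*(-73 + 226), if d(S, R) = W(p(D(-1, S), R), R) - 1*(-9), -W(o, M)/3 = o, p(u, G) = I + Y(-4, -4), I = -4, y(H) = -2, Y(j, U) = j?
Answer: 5049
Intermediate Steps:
D(P, l) = -2 + P + l (D(P, l) = (P + l) - 2 = -2 + P + l)
p(u, G) = -8 (p(u, G) = -4 - 4 = -8)
W(o, M) = -3*o
d(S, R) = 33 (d(S, R) = -3*(-8) - 1*(-9) = 24 + 9 = 33)
d(-2, -2)*(-73 + 226) = 33*(-73 + 226) = 33*153 = 5049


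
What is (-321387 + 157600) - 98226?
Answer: -262013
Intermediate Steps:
(-321387 + 157600) - 98226 = -163787 - 98226 = -262013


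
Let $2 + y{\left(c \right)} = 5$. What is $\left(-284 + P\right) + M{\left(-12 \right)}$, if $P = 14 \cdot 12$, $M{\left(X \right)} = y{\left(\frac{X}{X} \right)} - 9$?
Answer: $-122$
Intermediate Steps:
$y{\left(c \right)} = 3$ ($y{\left(c \right)} = -2 + 5 = 3$)
$M{\left(X \right)} = -6$ ($M{\left(X \right)} = 3 - 9 = -6$)
$P = 168$
$\left(-284 + P\right) + M{\left(-12 \right)} = \left(-284 + 168\right) - 6 = -116 - 6 = -122$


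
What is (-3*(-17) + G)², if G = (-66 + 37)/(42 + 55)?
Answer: 24186724/9409 ≈ 2570.6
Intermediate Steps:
G = -29/97 ≈ -0.29897
(-3*(-17) + G)² = (-3*(-17) - 29/97)² = (51 - 29/97)² = (4918/97)² = 24186724/9409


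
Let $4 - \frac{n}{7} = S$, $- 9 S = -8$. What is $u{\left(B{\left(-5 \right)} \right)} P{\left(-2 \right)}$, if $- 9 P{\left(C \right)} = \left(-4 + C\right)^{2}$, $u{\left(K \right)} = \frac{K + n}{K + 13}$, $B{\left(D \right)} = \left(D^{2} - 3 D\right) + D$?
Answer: $- \frac{511}{108} \approx -4.7315$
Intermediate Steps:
$S = \frac{8}{9}$ ($S = \left(- \frac{1}{9}\right) \left(-8\right) = \frac{8}{9} \approx 0.88889$)
$n = \frac{196}{9}$ ($n = 28 - \frac{56}{9} = \frac{196}{9} \approx 21.778$)
$B{\left(D \right)} = D^{2} - 2 D$
$u{\left(K \right)} = \frac{\frac{196}{9} + K}{13 + K}$ ($u{\left(K \right)} = \frac{K + \frac{196}{9}}{K + 13} = \frac{\frac{196}{9} + K}{13 + K}$)
$P{\left(C \right)} = - \frac{\left(-4 + C\right)^{2}}{9}$
$u{\left(B{\left(-5 \right)} \right)} P{\left(-2 \right)} = \frac{\frac{196}{9} - 5 \left(-2 - 5\right)}{13 - 5 \left(-2 - 5\right)} \left(- \frac{\left(-4 - 2\right)^{2}}{9}\right) = \frac{\frac{196}{9} - -35}{13 - -35} \left(- \frac{\left(-6\right)^{2}}{9}\right) = \frac{\frac{196}{9} + 35}{13 + 35} \left(\left(- \frac{1}{9}\right) 36\right) = \frac{1}{48} \cdot \frac{511}{9} \left(-4\right) = \frac{511}{432} \left(-4\right) = - \frac{511}{108}$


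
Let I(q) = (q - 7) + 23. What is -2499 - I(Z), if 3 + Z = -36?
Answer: -2476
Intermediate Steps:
Z = -39 (Z = -3 - 36 = -39)
I(q) = 16 + q (I(q) = (-7 + q) + 23 = 16 + q)
-2499 - I(Z) = -2499 - (16 - 39) = -2499 - 1*(-23) = -2499 + 23 = -2476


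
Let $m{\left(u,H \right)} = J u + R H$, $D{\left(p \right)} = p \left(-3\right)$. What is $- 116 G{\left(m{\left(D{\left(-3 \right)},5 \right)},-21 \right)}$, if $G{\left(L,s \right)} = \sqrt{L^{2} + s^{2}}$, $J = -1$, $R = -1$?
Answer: $- 812 \sqrt{13} \approx -2927.7$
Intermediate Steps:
$D{\left(p \right)} = - 3 p$
$m{\left(u,H \right)} = - H - u$ ($m{\left(u,H \right)} = - u - H = - H - u$)
$- 116 G{\left(m{\left(D{\left(-3 \right)},5 \right)},-21 \right)} = - 116 \sqrt{\left(\left(-1\right) 5 - \left(-3\right) \left(-3\right)\right)^{2} + \left(-21\right)^{2}} = - 116 \sqrt{\left(-5 - 9\right)^{2} + 441} = - 116 \sqrt{\left(-14\right)^{2} + 441} = - 116 \sqrt{196 + 441} = - 116 \sqrt{637} = - 116 \cdot 7 \sqrt{13} = - 812 \sqrt{13}$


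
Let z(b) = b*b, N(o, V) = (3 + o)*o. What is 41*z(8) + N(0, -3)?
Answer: 2624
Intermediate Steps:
N(o, V) = o*(3 + o)
z(b) = b²
41*z(8) + N(0, -3) = 41*8² + 0*(3 + 0) = 41*64 + 0*3 = 2624 + 0 = 2624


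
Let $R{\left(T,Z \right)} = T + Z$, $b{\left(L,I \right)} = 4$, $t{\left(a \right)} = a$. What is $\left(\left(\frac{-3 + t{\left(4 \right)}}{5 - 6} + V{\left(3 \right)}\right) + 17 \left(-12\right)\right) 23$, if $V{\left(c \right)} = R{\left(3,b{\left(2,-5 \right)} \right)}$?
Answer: $-4554$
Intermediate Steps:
$V{\left(c \right)} = 7$ ($V{\left(c \right)} = 3 + 4 = 7$)
$\left(\left(\frac{-3 + t{\left(4 \right)}}{5 - 6} + V{\left(3 \right)}\right) + 17 \left(-12\right)\right) 23 = \left(\left(\frac{-3 + 4}{5 - 6} + 7\right) + 17 \left(-12\right)\right) 23 = \left(\left(1 \frac{1}{-1} + 7\right) - 204\right) 23 = \left(\left(1 \left(-1\right) + 7\right) - 204\right) 23 = \left(\left(-1 + 7\right) - 204\right) 23 = \left(6 - 204\right) 23 = \left(-198\right) 23 = -4554$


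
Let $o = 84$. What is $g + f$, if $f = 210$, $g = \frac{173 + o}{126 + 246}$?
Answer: $\frac{78377}{372} \approx 210.69$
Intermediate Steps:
$g = \frac{257}{372}$ ($g = \frac{173 + 84}{126 + 246} = \frac{257}{372} \approx 0.69086$)
$g + f = \frac{257}{372} + 210 = \frac{78377}{372}$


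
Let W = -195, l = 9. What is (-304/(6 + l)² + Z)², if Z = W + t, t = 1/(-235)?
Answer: 4311677825764/111830625 ≈ 38555.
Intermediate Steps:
t = -1/235 ≈ -0.0042553
Z = -45826/235 (Z = -195 - 1/235 = -45826/235 ≈ -195.00)
(-304/(6 + l)² + Z)² = (-304/(6 + 9)² - 45826/235)² = (-304/(15²) - 45826/235)² = (-304/225 - 45826/235)² = (-2076458/10575)² = 4311677825764/111830625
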